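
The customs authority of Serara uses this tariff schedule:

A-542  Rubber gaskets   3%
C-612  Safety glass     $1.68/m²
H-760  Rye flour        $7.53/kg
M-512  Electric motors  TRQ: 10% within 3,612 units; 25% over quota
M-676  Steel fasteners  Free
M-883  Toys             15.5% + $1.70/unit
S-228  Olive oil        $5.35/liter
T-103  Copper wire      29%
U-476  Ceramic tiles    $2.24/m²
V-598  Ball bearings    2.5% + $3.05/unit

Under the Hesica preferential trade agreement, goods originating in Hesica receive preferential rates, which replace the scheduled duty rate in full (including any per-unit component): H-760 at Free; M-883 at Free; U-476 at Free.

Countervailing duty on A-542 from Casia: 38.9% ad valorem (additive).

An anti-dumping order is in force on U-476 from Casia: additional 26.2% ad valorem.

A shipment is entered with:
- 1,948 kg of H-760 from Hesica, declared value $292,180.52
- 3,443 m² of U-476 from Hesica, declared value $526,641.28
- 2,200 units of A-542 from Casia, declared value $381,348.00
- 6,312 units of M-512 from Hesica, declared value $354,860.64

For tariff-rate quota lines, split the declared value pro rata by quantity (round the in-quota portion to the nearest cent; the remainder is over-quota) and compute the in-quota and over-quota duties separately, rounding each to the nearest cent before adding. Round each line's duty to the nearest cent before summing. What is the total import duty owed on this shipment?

Line 1 (H-760, Hesica, 1,948 kg, $292,180.52):
Base rate for H-760 is $7.53/kg.
Origin Hesica qualifies under the Serara–Hesica agreement and H-760 is covered: preferential rate Free applies instead.
Duty = $292,180.52 × 0% = $0.00.
Line 2 (U-476, Hesica, 3,443 m², $526,641.28):
Base rate for U-476 is $2.24/m².
Origin Hesica qualifies under the Serara–Hesica agreement and U-476 is covered: preferential rate Free applies instead.
The additional-duty order on U-476 targets Casia, not Hesica; it does not apply.
Duty = $526,641.28 × 0% = $0.00.
Line 3 (A-542, Casia, 2,200 units, $381,348.00):
Base rate for A-542 is 3%.
Additional duty on A-542 from Casia: +38.9%. Applied ad valorem rate: 3% + 38.9% = 41.9%.
Duty = $381,348.00 × 41.9% = $159,784.81.
Line 4 (M-512, Hesica, 6,312 units, $354,860.64):
Code M-512 is under a tariff-rate quota (threshold 3,612 units). In-quota: 3,612 units at 10%; over-quota: 2,700 units at 25%.
Pro-rata value split: in-quota = $354,860.64 × 3,612/6,312 = $203,066.64; over-quota = $354,860.64 − $203,066.64 = $151,794.00.
In-quota duty = $203,066.64 × 10% = $20,306.66. Over-quota duty = $151,794.00 × 25% = $37,948.50.
Line duty = $20,306.66 + $37,948.50 = $58,255.16.
Total = $0.00 + $0.00 + $159,784.81 + $58,255.16 = $218,039.97.

$218,039.97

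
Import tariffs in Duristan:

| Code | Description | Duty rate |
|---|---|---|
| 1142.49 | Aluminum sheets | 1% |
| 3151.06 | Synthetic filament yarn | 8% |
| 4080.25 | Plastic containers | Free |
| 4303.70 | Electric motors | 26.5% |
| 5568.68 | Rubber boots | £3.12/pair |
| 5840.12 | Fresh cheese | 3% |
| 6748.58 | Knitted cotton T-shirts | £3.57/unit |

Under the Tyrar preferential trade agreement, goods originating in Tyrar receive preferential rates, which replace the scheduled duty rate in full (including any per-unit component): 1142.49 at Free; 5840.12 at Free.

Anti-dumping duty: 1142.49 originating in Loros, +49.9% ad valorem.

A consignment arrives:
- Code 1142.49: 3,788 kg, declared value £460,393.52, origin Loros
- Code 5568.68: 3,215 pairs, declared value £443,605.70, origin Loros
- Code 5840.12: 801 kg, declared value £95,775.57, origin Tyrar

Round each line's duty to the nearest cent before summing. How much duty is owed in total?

£244,371.10

Line 1 (1142.49, Loros, 3,788 kg, £460,393.52):
Base rate for 1142.49 is 1%.
1142.49 has an FTA preferential rate, but origin Loros is not Tyrar; base rate stands.
Additional duty on 1142.49 from Loros: +49.9%. Applied ad valorem rate: 1% + 49.9% = 50.9%.
Duty = £460,393.52 × 50.9% = £234,340.30.
Line 2 (5568.68, Loros, 3,215 pairs, £443,605.70):
Base rate for 5568.68 is £3.12/pair.
Duty = 3,215 × £3.12 = £10,030.80.
Line 3 (5840.12, Tyrar, 801 kg, £95,775.57):
Base rate for 5840.12 is 3%.
Origin Tyrar qualifies under the Duristan–Tyrar agreement and 5840.12 is covered: preferential rate Free applies instead.
Duty = £95,775.57 × 0% = £0.00.
Total = £234,340.30 + £10,030.80 + £0.00 = £244,371.10.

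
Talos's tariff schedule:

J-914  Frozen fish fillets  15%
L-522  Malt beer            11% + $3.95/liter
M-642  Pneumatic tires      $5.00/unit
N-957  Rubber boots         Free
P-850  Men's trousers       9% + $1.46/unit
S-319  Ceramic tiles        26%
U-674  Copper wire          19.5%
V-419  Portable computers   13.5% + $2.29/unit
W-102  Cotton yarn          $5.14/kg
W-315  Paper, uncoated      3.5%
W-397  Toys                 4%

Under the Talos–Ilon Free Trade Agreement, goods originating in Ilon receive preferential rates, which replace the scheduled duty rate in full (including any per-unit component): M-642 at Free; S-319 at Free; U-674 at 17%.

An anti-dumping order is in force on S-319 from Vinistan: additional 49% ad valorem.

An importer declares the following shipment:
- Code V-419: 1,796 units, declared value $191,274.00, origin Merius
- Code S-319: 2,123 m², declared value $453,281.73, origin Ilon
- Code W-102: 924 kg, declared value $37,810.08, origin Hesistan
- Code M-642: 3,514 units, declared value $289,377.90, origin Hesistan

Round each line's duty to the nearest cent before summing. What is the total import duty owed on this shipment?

$52,254.19

Line 1 (V-419, Merius, 1,796 units, $191,274.00):
Base rate for V-419 is 13.5% + $2.29/unit.
Duty = $191,274.00 × 13.5% + 1,796 × $2.29 = $29,934.83.
Line 2 (S-319, Ilon, 2,123 m², $453,281.73):
Base rate for S-319 is 26%.
Origin Ilon qualifies under the Talos–Ilon agreement and S-319 is covered: preferential rate Free applies instead.
The additional-duty order on S-319 targets Vinistan, not Ilon; it does not apply.
Duty = $453,281.73 × 0% = $0.00.
Line 3 (W-102, Hesistan, 924 kg, $37,810.08):
Base rate for W-102 is $5.14/kg.
Duty = 924 × $5.14 = $4,749.36.
Line 4 (M-642, Hesistan, 3,514 units, $289,377.90):
Base rate for M-642 is $5.00/unit.
M-642 has an FTA preferential rate, but origin Hesistan is not Ilon; base rate stands.
Duty = 3,514 × $5.00 = $17,570.00.
Total = $29,934.83 + $0.00 + $4,749.36 + $17,570.00 = $52,254.19.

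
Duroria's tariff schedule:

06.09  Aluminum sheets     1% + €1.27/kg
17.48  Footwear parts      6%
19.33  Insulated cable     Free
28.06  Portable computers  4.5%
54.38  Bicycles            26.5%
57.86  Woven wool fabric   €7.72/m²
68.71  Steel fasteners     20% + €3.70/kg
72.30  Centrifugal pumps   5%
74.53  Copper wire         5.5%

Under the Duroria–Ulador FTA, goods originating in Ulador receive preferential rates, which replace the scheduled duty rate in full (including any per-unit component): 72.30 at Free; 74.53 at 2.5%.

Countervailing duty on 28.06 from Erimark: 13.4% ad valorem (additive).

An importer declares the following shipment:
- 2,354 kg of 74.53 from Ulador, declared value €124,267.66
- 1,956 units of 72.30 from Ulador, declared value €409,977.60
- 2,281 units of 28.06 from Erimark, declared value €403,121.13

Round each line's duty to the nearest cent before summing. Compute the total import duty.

€75,265.37

Line 1 (74.53, Ulador, 2,354 kg, €124,267.66):
Base rate for 74.53 is 5.5%.
Origin Ulador qualifies under the Duroria–Ulador agreement and 74.53 is covered: preferential rate 2.5% applies instead.
Duty = €124,267.66 × 2.5% = €3,106.69.
Line 2 (72.30, Ulador, 1,956 units, €409,977.60):
Base rate for 72.30 is 5%.
Origin Ulador qualifies under the Duroria–Ulador agreement and 72.30 is covered: preferential rate Free applies instead.
Duty = €409,977.60 × 0% = €0.00.
Line 3 (28.06, Erimark, 2,281 units, €403,121.13):
Base rate for 28.06 is 4.5%.
Additional duty on 28.06 from Erimark: +13.4%. Applied ad valorem rate: 4.5% + 13.4% = 17.9%.
Duty = €403,121.13 × 17.9% = €72,158.68.
Total = €3,106.69 + €0.00 + €72,158.68 = €75,265.37.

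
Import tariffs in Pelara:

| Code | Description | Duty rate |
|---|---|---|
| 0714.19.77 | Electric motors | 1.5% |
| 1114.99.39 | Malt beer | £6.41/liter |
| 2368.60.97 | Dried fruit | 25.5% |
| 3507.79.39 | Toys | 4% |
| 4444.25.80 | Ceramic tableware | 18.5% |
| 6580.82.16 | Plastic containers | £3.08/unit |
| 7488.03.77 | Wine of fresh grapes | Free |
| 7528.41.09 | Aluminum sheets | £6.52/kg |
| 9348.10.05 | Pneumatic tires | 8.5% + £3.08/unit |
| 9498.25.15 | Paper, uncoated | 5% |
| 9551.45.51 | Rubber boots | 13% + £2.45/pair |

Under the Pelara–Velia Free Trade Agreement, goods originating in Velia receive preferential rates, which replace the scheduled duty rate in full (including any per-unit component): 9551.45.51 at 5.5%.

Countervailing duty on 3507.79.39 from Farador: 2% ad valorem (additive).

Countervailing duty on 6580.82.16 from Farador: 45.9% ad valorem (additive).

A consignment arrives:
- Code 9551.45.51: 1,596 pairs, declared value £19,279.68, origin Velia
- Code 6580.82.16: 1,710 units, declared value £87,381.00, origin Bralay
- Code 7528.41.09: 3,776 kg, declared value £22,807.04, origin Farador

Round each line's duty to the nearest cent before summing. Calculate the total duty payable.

Line 1 (9551.45.51, Velia, 1,596 pairs, £19,279.68):
Base rate for 9551.45.51 is 13% + £2.45/pair.
Origin Velia qualifies under the Pelara–Velia agreement and 9551.45.51 is covered: preferential rate 5.5% applies instead.
Duty = £19,279.68 × 5.5% = £1,060.38.
Line 2 (6580.82.16, Bralay, 1,710 units, £87,381.00):
Base rate for 6580.82.16 is £3.08/unit.
The additional-duty order on 6580.82.16 targets Farador, not Bralay; it does not apply.
Duty = 1,710 × £3.08 = £5,266.80.
Line 3 (7528.41.09, Farador, 3,776 kg, £22,807.04):
Base rate for 7528.41.09 is £6.52/kg.
Duty = 3,776 × £6.52 = £24,619.52.
Total = £1,060.38 + £5,266.80 + £24,619.52 = £30,946.70.

£30,946.70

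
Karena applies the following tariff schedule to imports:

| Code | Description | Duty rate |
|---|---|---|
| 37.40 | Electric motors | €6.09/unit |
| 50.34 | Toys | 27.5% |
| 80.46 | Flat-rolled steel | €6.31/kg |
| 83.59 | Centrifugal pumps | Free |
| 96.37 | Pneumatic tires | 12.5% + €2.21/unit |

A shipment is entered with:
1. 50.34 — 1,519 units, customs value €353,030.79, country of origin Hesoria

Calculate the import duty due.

Line 1 (50.34, Hesoria, 1,519 units, €353,030.79):
Base rate for 50.34 is 27.5%.
Duty = €353,030.79 × 27.5% = €97,083.47.

€97,083.47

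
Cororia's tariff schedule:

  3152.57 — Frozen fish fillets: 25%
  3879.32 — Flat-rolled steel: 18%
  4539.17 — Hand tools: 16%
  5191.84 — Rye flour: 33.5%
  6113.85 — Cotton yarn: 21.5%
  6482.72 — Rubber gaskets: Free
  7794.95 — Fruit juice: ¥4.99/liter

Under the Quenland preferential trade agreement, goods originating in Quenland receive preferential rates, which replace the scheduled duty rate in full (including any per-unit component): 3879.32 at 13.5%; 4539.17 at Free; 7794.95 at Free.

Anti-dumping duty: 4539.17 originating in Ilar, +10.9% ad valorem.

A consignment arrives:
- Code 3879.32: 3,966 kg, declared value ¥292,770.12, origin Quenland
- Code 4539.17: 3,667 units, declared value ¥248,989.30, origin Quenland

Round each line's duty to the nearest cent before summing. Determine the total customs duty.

¥39,523.97

Line 1 (3879.32, Quenland, 3,966 kg, ¥292,770.12):
Base rate for 3879.32 is 18%.
Origin Quenland qualifies under the Cororia–Quenland agreement and 3879.32 is covered: preferential rate 13.5% applies instead.
Duty = ¥292,770.12 × 13.5% = ¥39,523.97.
Line 2 (4539.17, Quenland, 3,667 units, ¥248,989.30):
Base rate for 4539.17 is 16%.
Origin Quenland qualifies under the Cororia–Quenland agreement and 4539.17 is covered: preferential rate Free applies instead.
The additional-duty order on 4539.17 targets Ilar, not Quenland; it does not apply.
Duty = ¥248,989.30 × 0% = ¥0.00.
Total = ¥39,523.97 + ¥0.00 = ¥39,523.97.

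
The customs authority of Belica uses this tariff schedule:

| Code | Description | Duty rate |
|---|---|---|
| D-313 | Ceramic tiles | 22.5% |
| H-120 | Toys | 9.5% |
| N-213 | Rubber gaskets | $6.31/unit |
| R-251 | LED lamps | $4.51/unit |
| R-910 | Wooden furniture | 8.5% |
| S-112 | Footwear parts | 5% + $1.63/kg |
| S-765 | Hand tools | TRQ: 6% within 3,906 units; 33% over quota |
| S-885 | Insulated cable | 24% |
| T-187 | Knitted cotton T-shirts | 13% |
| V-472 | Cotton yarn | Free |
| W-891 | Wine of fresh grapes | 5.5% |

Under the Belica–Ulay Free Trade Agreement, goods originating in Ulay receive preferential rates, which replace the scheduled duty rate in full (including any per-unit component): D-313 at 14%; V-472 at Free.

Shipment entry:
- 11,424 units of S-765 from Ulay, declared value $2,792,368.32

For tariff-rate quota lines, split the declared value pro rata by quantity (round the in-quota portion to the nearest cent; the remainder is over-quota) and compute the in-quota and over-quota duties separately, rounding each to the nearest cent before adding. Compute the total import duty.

$663,700.77

Line 1 (S-765, Ulay, 11,424 units, $2,792,368.32):
Code S-765 is under a tariff-rate quota (threshold 3,906 units). In-quota: 3,906 units at 6%; over-quota: 7,518 units at 33%.
Pro-rata value split: in-quota = $2,792,368.32 × 3,906/11,424 = $954,743.58; over-quota = $2,792,368.32 − $954,743.58 = $1,837,624.74.
In-quota duty = $954,743.58 × 6% = $57,284.61. Over-quota duty = $1,837,624.74 × 33% = $606,416.16.
Line duty = $57,284.61 + $606,416.16 = $663,700.77.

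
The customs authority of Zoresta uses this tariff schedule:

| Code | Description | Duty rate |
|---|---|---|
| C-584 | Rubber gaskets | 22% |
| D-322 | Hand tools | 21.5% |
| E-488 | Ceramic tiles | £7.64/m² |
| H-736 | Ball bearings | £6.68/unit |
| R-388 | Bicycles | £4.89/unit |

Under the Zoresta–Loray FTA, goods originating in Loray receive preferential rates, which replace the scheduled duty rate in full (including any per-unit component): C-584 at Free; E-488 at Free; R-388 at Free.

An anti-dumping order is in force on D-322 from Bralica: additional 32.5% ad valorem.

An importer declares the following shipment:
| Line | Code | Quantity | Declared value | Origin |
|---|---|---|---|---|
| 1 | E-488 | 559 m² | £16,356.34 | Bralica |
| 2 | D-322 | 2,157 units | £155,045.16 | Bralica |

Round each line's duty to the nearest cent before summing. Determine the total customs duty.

Line 1 (E-488, Bralica, 559 m², £16,356.34):
Base rate for E-488 is £7.64/m².
E-488 has an FTA preferential rate, but origin Bralica is not Loray; base rate stands.
Duty = 559 × £7.64 = £4,270.76.
Line 2 (D-322, Bralica, 2,157 units, £155,045.16):
Base rate for D-322 is 21.5%.
Additional duty on D-322 from Bralica: +32.5%. Applied ad valorem rate: 21.5% + 32.5% = 54%.
Duty = £155,045.16 × 54% = £83,724.39.
Total = £4,270.76 + £83,724.39 = £87,995.15.

£87,995.15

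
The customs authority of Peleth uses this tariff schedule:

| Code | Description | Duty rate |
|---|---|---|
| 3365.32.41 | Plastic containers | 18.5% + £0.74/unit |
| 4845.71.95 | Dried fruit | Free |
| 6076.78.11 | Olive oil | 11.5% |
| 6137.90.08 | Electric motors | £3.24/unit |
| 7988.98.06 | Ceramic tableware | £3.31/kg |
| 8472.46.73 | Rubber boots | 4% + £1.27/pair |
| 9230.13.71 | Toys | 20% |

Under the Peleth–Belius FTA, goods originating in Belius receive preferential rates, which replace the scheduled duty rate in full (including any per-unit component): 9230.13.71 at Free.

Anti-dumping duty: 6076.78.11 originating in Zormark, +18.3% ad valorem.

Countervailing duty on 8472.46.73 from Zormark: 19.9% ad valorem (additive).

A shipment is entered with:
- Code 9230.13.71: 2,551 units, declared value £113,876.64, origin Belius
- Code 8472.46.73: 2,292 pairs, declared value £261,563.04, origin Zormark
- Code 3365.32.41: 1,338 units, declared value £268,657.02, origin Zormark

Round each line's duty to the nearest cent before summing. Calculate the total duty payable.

£116,116.08

Line 1 (9230.13.71, Belius, 2,551 units, £113,876.64):
Base rate for 9230.13.71 is 20%.
Origin Belius qualifies under the Peleth–Belius agreement and 9230.13.71 is covered: preferential rate Free applies instead.
Duty = £113,876.64 × 0% = £0.00.
Line 2 (8472.46.73, Zormark, 2,292 pairs, £261,563.04):
Base rate for 8472.46.73 is 4% + £1.27/pair.
Additional duty on 8472.46.73 from Zormark: +19.9%. Applied ad valorem rate: 4% + 19.9% = 23.9%.
Duty = £261,563.04 × 23.9% + 2,292 × £1.27 = £65,424.41.
Line 3 (3365.32.41, Zormark, 1,338 units, £268,657.02):
Base rate for 3365.32.41 is 18.5% + £0.74/unit.
Duty = £268,657.02 × 18.5% + 1,338 × £0.74 = £50,691.67.
Total = £0.00 + £65,424.41 + £50,691.67 = £116,116.08.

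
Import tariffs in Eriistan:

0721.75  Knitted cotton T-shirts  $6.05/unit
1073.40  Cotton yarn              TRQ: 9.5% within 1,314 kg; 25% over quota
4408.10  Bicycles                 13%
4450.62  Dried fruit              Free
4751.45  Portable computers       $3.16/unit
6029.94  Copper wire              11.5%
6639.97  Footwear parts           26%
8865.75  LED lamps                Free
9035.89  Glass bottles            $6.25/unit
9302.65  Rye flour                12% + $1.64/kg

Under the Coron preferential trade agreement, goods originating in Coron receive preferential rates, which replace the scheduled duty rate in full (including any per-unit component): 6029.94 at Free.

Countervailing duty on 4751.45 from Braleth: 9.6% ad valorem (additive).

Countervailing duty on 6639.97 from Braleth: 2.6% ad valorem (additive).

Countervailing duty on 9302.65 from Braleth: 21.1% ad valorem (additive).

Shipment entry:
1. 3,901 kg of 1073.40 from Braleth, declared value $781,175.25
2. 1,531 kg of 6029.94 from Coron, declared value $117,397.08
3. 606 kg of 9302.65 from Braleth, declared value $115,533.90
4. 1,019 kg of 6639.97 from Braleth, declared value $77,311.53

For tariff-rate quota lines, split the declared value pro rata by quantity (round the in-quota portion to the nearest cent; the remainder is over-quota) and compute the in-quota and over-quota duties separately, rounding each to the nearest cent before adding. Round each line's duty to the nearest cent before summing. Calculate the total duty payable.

Line 1 (1073.40, Braleth, 3,901 kg, $781,175.25):
Code 1073.40 is under a tariff-rate quota (threshold 1,314 kg). In-quota: 1,314 kg at 9.5%; over-quota: 2,587 kg at 25%.
Pro-rata value split: in-quota = $781,175.25 × 1,314/3,901 = $263,128.50; over-quota = $781,175.25 − $263,128.50 = $518,046.75.
In-quota duty = $263,128.50 × 9.5% = $24,997.21. Over-quota duty = $518,046.75 × 25% = $129,511.69.
Line duty = $24,997.21 + $129,511.69 = $154,508.90.
Line 2 (6029.94, Coron, 1,531 kg, $117,397.08):
Base rate for 6029.94 is 11.5%.
Origin Coron qualifies under the Eriistan–Coron agreement and 6029.94 is covered: preferential rate Free applies instead.
Duty = $117,397.08 × 0% = $0.00.
Line 3 (9302.65, Braleth, 606 kg, $115,533.90):
Base rate for 9302.65 is 12% + $1.64/kg.
Additional duty on 9302.65 from Braleth: +21.1%. Applied ad valorem rate: 12% + 21.1% = 33.1%.
Duty = $115,533.90 × 33.1% + 606 × $1.64 = $39,235.56.
Line 4 (6639.97, Braleth, 1,019 kg, $77,311.53):
Base rate for 6639.97 is 26%.
Additional duty on 6639.97 from Braleth: +2.6%. Applied ad valorem rate: 26% + 2.6% = 28.6%.
Duty = $77,311.53 × 28.6% = $22,111.10.
Total = $154,508.90 + $0.00 + $39,235.56 + $22,111.10 = $215,855.56.

$215,855.56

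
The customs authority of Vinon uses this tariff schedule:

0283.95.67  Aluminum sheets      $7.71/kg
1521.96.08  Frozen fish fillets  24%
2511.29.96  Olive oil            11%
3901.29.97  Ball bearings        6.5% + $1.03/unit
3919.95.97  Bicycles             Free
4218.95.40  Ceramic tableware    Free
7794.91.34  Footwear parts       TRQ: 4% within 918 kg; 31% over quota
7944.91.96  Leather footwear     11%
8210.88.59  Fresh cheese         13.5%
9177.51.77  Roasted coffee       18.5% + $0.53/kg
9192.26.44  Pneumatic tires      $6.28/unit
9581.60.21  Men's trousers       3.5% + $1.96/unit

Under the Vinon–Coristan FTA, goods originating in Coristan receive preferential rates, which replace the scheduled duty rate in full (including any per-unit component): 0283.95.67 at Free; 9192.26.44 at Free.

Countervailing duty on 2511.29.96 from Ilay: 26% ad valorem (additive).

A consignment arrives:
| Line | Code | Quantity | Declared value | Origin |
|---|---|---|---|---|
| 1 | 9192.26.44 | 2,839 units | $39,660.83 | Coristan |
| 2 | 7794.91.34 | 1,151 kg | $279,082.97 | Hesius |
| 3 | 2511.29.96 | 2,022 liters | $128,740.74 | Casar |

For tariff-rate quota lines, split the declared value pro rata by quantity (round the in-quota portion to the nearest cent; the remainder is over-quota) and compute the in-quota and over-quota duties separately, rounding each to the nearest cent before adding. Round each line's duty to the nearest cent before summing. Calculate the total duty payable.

Line 1 (9192.26.44, Coristan, 2,839 units, $39,660.83):
Base rate for 9192.26.44 is $6.28/unit.
Origin Coristan qualifies under the Vinon–Coristan agreement and 9192.26.44 is covered: preferential rate Free applies instead.
Duty = $39,660.83 × 0% = $0.00.
Line 2 (7794.91.34, Hesius, 1,151 kg, $279,082.97):
Code 7794.91.34 is under a tariff-rate quota (threshold 918 kg). In-quota: 918 kg at 4%; over-quota: 233 kg at 31%.
Pro-rata value split: in-quota = $279,082.97 × 918/1,151 = $222,587.46; over-quota = $279,082.97 − $222,587.46 = $56,495.51.
In-quota duty = $222,587.46 × 4% = $8,903.50. Over-quota duty = $56,495.51 × 31% = $17,513.61.
Line duty = $8,903.50 + $17,513.61 = $26,417.11.
Line 3 (2511.29.96, Casar, 2,022 liters, $128,740.74):
Base rate for 2511.29.96 is 11%.
The additional-duty order on 2511.29.96 targets Ilay, not Casar; it does not apply.
Duty = $128,740.74 × 11% = $14,161.48.
Total = $0.00 + $26,417.11 + $14,161.48 = $40,578.59.

$40,578.59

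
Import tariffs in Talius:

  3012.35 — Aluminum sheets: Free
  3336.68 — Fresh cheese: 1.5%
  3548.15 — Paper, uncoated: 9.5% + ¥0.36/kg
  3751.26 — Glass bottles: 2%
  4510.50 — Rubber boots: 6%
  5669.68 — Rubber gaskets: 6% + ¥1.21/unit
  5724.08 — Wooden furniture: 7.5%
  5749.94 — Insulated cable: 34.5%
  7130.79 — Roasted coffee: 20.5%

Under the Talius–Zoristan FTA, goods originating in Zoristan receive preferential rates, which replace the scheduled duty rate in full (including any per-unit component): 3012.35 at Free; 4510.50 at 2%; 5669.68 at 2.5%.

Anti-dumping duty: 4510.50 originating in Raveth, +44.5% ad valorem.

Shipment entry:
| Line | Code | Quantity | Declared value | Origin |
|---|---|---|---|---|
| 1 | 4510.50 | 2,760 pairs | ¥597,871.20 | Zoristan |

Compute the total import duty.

¥11,957.42

Line 1 (4510.50, Zoristan, 2,760 pairs, ¥597,871.20):
Base rate for 4510.50 is 6%.
Origin Zoristan qualifies under the Talius–Zoristan agreement and 4510.50 is covered: preferential rate 2% applies instead.
The additional-duty order on 4510.50 targets Raveth, not Zoristan; it does not apply.
Duty = ¥597,871.20 × 2% = ¥11,957.42.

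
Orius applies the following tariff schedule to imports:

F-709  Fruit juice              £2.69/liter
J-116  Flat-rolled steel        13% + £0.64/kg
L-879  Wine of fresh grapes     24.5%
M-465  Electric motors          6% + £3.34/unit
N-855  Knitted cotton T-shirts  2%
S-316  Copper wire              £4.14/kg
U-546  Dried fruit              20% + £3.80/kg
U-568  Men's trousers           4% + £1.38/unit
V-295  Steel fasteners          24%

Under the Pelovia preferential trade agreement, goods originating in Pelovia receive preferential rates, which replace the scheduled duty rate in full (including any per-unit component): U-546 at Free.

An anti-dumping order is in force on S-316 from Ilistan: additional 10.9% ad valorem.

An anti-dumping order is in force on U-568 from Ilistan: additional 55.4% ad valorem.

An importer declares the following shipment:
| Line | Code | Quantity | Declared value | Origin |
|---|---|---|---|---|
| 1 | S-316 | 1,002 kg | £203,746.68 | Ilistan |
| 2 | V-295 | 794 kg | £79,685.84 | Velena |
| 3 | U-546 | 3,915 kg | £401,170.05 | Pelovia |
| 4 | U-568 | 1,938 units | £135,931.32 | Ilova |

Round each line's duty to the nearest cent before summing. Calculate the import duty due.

£53,592.96

Line 1 (S-316, Ilistan, 1,002 kg, £203,746.68):
Base rate for S-316 is £4.14/kg.
Additional duty on S-316 from Ilistan: +10.9% ad valorem. Applied ad valorem rate = 10.9%.
Duty = £203,746.68 × 10.9% + 1,002 × £4.14 = £26,356.67.
Line 2 (V-295, Velena, 794 kg, £79,685.84):
Base rate for V-295 is 24%.
Duty = £79,685.84 × 24% = £19,124.60.
Line 3 (U-546, Pelovia, 3,915 kg, £401,170.05):
Base rate for U-546 is 20% + £3.80/kg.
Origin Pelovia qualifies under the Orius–Pelovia agreement and U-546 is covered: preferential rate Free applies instead.
Duty = £401,170.05 × 0% = £0.00.
Line 4 (U-568, Ilova, 1,938 units, £135,931.32):
Base rate for U-568 is 4% + £1.38/unit.
The additional-duty order on U-568 targets Ilistan, not Ilova; it does not apply.
Duty = £135,931.32 × 4% + 1,938 × £1.38 = £8,111.69.
Total = £26,356.67 + £19,124.60 + £0.00 + £8,111.69 = £53,592.96.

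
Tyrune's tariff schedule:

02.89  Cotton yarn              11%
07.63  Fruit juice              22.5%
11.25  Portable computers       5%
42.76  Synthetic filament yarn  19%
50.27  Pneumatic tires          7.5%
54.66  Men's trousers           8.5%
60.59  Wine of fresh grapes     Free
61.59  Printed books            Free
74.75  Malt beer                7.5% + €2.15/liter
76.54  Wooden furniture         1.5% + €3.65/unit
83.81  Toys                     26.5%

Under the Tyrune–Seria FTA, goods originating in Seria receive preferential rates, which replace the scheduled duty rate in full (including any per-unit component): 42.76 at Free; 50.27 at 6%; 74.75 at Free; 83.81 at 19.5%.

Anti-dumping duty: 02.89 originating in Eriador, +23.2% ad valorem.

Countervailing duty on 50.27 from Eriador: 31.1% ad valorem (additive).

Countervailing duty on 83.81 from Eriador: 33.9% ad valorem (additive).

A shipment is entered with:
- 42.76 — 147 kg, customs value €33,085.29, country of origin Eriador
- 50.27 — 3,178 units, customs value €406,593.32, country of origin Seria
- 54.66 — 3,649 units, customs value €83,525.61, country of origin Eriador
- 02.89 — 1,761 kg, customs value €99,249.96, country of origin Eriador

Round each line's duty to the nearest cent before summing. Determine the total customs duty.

€71,724.98

Line 1 (42.76, Eriador, 147 kg, €33,085.29):
Base rate for 42.76 is 19%.
42.76 has an FTA preferential rate, but origin Eriador is not Seria; base rate stands.
Duty = €33,085.29 × 19% = €6,286.21.
Line 2 (50.27, Seria, 3,178 units, €406,593.32):
Base rate for 50.27 is 7.5%.
Origin Seria qualifies under the Tyrune–Seria agreement and 50.27 is covered: preferential rate 6% applies instead.
The additional-duty order on 50.27 targets Eriador, not Seria; it does not apply.
Duty = €406,593.32 × 6% = €24,395.60.
Line 3 (54.66, Eriador, 3,649 units, €83,525.61):
Base rate for 54.66 is 8.5%.
Duty = €83,525.61 × 8.5% = €7,099.68.
Line 4 (02.89, Eriador, 1,761 kg, €99,249.96):
Base rate for 02.89 is 11%.
Additional duty on 02.89 from Eriador: +23.2%. Applied ad valorem rate: 11% + 23.2% = 34.2%.
Duty = €99,249.96 × 34.2% = €33,943.49.
Total = €6,286.21 + €24,395.60 + €7,099.68 + €33,943.49 = €71,724.98.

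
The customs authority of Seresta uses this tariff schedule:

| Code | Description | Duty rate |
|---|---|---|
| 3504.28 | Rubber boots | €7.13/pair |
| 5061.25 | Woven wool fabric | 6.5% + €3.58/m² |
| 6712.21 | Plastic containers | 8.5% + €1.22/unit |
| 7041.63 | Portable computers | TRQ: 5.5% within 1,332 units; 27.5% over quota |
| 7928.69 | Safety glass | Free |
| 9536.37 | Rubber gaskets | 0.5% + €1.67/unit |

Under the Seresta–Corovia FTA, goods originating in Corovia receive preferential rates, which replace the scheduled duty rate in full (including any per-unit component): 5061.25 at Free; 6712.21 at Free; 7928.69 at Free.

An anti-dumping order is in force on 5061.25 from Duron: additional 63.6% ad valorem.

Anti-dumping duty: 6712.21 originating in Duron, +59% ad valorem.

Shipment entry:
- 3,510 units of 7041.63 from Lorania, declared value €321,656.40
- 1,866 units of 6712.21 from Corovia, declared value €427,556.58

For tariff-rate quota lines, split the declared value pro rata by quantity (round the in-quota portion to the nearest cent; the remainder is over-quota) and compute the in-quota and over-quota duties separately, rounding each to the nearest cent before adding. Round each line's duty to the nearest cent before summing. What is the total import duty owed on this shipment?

Line 1 (7041.63, Lorania, 3,510 units, €321,656.40):
Code 7041.63 is under a tariff-rate quota (threshold 1,332 units). In-quota: 1,332 units at 5.5%; over-quota: 2,178 units at 27.5%.
Pro-rata value split: in-quota = €321,656.40 × 1,332/3,510 = €122,064.48; over-quota = €321,656.40 − €122,064.48 = €199,591.92.
In-quota duty = €122,064.48 × 5.5% = €6,713.55. Over-quota duty = €199,591.92 × 27.5% = €54,887.78.
Line duty = €6,713.55 + €54,887.78 = €61,601.33.
Line 2 (6712.21, Corovia, 1,866 units, €427,556.58):
Base rate for 6712.21 is 8.5% + €1.22/unit.
Origin Corovia qualifies under the Seresta–Corovia agreement and 6712.21 is covered: preferential rate Free applies instead.
The additional-duty order on 6712.21 targets Duron, not Corovia; it does not apply.
Duty = €427,556.58 × 0% = €0.00.
Total = €61,601.33 + €0.00 = €61,601.33.

€61,601.33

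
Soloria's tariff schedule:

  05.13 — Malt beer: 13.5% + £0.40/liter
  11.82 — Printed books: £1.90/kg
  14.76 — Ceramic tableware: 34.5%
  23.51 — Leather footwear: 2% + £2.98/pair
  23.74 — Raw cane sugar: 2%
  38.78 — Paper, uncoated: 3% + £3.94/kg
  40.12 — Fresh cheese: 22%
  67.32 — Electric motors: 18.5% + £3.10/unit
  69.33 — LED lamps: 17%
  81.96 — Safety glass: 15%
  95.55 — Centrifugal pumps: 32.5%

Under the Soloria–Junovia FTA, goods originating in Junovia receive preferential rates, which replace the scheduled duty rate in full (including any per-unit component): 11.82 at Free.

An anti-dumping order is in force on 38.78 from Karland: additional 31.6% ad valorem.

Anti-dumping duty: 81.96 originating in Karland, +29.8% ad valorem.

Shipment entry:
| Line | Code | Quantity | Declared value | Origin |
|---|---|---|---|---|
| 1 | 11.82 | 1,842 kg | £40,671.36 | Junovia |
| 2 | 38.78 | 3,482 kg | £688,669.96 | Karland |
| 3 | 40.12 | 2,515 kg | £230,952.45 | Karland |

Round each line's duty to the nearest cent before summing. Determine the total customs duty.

Line 1 (11.82, Junovia, 1,842 kg, £40,671.36):
Base rate for 11.82 is £1.90/kg.
Origin Junovia qualifies under the Soloria–Junovia agreement and 11.82 is covered: preferential rate Free applies instead.
Duty = £40,671.36 × 0% = £0.00.
Line 2 (38.78, Karland, 3,482 kg, £688,669.96):
Base rate for 38.78 is 3% + £3.94/kg.
Additional duty on 38.78 from Karland: +31.6%. Applied ad valorem rate: 3% + 31.6% = 34.6%.
Duty = £688,669.96 × 34.6% + 3,482 × £3.94 = £251,998.89.
Line 3 (40.12, Karland, 2,515 kg, £230,952.45):
Base rate for 40.12 is 22%.
Duty = £230,952.45 × 22% = £50,809.54.
Total = £0.00 + £251,998.89 + £50,809.54 = £302,808.43.

£302,808.43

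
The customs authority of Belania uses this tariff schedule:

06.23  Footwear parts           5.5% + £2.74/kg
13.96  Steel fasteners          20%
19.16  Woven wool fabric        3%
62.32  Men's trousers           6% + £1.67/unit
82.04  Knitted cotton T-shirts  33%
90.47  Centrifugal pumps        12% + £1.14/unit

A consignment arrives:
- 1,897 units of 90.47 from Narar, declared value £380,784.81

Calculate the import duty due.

£47,856.76

Line 1 (90.47, Narar, 1,897 units, £380,784.81):
Base rate for 90.47 is 12% + £1.14/unit.
Duty = £380,784.81 × 12% + 1,897 × £1.14 = £47,856.76.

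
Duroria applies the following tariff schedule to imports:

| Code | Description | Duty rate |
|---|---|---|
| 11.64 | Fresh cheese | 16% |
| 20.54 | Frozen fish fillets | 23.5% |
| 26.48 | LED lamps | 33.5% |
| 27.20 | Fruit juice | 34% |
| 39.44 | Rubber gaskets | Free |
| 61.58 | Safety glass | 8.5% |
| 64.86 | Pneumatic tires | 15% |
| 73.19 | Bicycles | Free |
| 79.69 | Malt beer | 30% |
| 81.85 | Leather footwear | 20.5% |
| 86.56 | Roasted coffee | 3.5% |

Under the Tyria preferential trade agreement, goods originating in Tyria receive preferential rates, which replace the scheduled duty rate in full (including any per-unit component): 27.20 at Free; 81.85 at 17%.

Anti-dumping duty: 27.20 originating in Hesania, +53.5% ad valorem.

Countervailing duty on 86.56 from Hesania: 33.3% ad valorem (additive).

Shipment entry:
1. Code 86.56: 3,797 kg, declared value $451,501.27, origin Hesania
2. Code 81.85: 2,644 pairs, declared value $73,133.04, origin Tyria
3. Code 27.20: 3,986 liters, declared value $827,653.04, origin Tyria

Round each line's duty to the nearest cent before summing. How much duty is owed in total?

$178,585.09

Line 1 (86.56, Hesania, 3,797 kg, $451,501.27):
Base rate for 86.56 is 3.5%.
Additional duty on 86.56 from Hesania: +33.3%. Applied ad valorem rate: 3.5% + 33.3% = 36.8%.
Duty = $451,501.27 × 36.8% = $166,152.47.
Line 2 (81.85, Tyria, 2,644 pairs, $73,133.04):
Base rate for 81.85 is 20.5%.
Origin Tyria qualifies under the Duroria–Tyria agreement and 81.85 is covered: preferential rate 17% applies instead.
Duty = $73,133.04 × 17% = $12,432.62.
Line 3 (27.20, Tyria, 3,986 liters, $827,653.04):
Base rate for 27.20 is 34%.
Origin Tyria qualifies under the Duroria–Tyria agreement and 27.20 is covered: preferential rate Free applies instead.
The additional-duty order on 27.20 targets Hesania, not Tyria; it does not apply.
Duty = $827,653.04 × 0% = $0.00.
Total = $166,152.47 + $12,432.62 + $0.00 = $178,585.09.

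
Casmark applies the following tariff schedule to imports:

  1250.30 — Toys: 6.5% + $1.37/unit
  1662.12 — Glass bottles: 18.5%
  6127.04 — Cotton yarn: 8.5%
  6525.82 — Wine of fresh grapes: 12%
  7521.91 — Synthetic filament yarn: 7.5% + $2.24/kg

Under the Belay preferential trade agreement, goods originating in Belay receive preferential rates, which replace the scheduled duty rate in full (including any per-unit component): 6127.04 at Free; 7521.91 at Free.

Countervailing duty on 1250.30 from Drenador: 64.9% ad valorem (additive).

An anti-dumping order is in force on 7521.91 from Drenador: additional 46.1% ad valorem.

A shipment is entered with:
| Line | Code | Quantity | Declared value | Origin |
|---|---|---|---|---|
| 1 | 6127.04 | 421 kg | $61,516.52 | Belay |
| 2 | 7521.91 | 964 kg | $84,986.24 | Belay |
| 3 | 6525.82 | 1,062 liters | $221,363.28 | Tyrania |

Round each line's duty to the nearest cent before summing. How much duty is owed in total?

$26,563.59

Line 1 (6127.04, Belay, 421 kg, $61,516.52):
Base rate for 6127.04 is 8.5%.
Origin Belay qualifies under the Casmark–Belay agreement and 6127.04 is covered: preferential rate Free applies instead.
Duty = $61,516.52 × 0% = $0.00.
Line 2 (7521.91, Belay, 964 kg, $84,986.24):
Base rate for 7521.91 is 7.5% + $2.24/kg.
Origin Belay qualifies under the Casmark–Belay agreement and 7521.91 is covered: preferential rate Free applies instead.
The additional-duty order on 7521.91 targets Drenador, not Belay; it does not apply.
Duty = $84,986.24 × 0% = $0.00.
Line 3 (6525.82, Tyrania, 1,062 liters, $221,363.28):
Base rate for 6525.82 is 12%.
Duty = $221,363.28 × 12% = $26,563.59.
Total = $0.00 + $0.00 + $26,563.59 = $26,563.59.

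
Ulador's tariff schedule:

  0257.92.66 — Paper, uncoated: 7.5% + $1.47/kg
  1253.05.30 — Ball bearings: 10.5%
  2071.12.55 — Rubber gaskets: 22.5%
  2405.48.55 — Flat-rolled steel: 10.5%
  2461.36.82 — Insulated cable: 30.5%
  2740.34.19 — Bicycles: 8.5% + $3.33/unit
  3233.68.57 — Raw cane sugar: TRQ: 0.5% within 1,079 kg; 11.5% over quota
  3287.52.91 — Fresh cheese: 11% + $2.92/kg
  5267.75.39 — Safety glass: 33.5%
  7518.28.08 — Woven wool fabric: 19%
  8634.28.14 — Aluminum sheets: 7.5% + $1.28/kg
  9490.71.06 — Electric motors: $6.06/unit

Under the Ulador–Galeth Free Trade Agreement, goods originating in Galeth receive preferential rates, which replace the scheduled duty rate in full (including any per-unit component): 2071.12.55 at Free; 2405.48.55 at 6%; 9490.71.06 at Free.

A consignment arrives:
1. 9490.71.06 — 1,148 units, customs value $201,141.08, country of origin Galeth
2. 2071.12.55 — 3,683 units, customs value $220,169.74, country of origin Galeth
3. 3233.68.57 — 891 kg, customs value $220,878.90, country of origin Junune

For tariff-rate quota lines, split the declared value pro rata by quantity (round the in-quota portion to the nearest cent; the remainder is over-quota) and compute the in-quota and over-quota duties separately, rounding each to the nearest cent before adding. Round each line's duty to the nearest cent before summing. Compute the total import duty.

Line 1 (9490.71.06, Galeth, 1,148 units, $201,141.08):
Base rate for 9490.71.06 is $6.06/unit.
Origin Galeth qualifies under the Ulador–Galeth agreement and 9490.71.06 is covered: preferential rate Free applies instead.
Duty = $201,141.08 × 0% = $0.00.
Line 2 (2071.12.55, Galeth, 3,683 units, $220,169.74):
Base rate for 2071.12.55 is 22.5%.
Origin Galeth qualifies under the Ulador–Galeth agreement and 2071.12.55 is covered: preferential rate Free applies instead.
Duty = $220,169.74 × 0% = $0.00.
Line 3 (3233.68.57, Junune, 891 kg, $220,878.90):
Code 3233.68.57 is under a tariff-rate quota (threshold 1,079 kg). Quantity 891 kg is within the quota, so the in-quota rate 0.5% applies to the full value.
Duty = $220,878.90 × 0.5% = $1,104.39.
Total = $0.00 + $0.00 + $1,104.39 = $1,104.39.

$1,104.39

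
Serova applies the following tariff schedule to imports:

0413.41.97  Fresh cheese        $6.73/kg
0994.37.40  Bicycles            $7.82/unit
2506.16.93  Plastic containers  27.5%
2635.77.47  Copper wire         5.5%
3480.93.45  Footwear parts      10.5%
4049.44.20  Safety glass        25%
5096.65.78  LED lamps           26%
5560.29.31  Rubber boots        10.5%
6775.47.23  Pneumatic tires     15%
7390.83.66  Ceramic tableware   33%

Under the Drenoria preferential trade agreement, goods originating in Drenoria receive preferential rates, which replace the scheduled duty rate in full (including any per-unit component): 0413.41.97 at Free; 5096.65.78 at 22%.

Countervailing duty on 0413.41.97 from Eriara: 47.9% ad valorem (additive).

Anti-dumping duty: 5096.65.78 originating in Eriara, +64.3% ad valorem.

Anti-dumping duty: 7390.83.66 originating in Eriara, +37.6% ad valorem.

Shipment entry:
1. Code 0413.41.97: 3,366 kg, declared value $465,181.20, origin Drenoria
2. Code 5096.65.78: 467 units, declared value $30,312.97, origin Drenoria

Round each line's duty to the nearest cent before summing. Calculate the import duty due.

Line 1 (0413.41.97, Drenoria, 3,366 kg, $465,181.20):
Base rate for 0413.41.97 is $6.73/kg.
Origin Drenoria qualifies under the Serova–Drenoria agreement and 0413.41.97 is covered: preferential rate Free applies instead.
The additional-duty order on 0413.41.97 targets Eriara, not Drenoria; it does not apply.
Duty = $465,181.20 × 0% = $0.00.
Line 2 (5096.65.78, Drenoria, 467 units, $30,312.97):
Base rate for 5096.65.78 is 26%.
Origin Drenoria qualifies under the Serova–Drenoria agreement and 5096.65.78 is covered: preferential rate 22% applies instead.
The additional-duty order on 5096.65.78 targets Eriara, not Drenoria; it does not apply.
Duty = $30,312.97 × 22% = $6,668.85.
Total = $0.00 + $6,668.85 = $6,668.85.

$6,668.85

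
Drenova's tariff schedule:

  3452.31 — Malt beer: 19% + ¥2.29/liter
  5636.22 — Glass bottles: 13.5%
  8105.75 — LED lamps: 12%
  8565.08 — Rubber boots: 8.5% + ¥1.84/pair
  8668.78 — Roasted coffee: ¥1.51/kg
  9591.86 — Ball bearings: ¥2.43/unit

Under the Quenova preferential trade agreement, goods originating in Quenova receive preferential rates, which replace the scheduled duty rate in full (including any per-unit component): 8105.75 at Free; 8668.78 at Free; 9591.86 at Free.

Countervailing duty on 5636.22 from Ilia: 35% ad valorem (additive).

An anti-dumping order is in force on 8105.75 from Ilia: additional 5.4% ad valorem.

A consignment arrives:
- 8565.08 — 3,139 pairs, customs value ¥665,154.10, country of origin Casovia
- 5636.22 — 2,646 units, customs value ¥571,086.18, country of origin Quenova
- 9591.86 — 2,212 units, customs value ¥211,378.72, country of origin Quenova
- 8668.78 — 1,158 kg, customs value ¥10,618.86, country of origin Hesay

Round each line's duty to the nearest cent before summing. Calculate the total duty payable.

Line 1 (8565.08, Casovia, 3,139 pairs, ¥665,154.10):
Base rate for 8565.08 is 8.5% + ¥1.84/pair.
Duty = ¥665,154.10 × 8.5% + 3,139 × ¥1.84 = ¥62,313.86.
Line 2 (5636.22, Quenova, 2,646 units, ¥571,086.18):
Base rate for 5636.22 is 13.5%.
Origin Quenova is the FTA partner but 5636.22 is not on the preference list; base rate stands.
The additional-duty order on 5636.22 targets Ilia, not Quenova; it does not apply.
Duty = ¥571,086.18 × 13.5% = ¥77,096.63.
Line 3 (9591.86, Quenova, 2,212 units, ¥211,378.72):
Base rate for 9591.86 is ¥2.43/unit.
Origin Quenova qualifies under the Drenova–Quenova agreement and 9591.86 is covered: preferential rate Free applies instead.
Duty = ¥211,378.72 × 0% = ¥0.00.
Line 4 (8668.78, Hesay, 1,158 kg, ¥10,618.86):
Base rate for 8668.78 is ¥1.51/kg.
8668.78 has an FTA preferential rate, but origin Hesay is not Quenova; base rate stands.
Duty = 1,158 × ¥1.51 = ¥1,748.58.
Total = ¥62,313.86 + ¥77,096.63 + ¥0.00 + ¥1,748.58 = ¥141,159.07.

¥141,159.07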